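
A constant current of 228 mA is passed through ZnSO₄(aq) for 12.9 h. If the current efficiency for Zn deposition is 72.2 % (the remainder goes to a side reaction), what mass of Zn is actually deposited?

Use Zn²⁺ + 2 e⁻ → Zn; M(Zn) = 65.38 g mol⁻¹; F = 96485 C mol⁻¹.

2.59 g

Q = I·t = 0.2280 × 46440 = 10590 C.
n(e⁻) = 10590/96485 = 0.1097 mol; theoretically n(Zn) = 0.1097/2 = 0.05487 mol, m_theo = 3.587 g.
At 72.2 % efficiency, m_actual = 0.722 × 3.587 = 2.59 g.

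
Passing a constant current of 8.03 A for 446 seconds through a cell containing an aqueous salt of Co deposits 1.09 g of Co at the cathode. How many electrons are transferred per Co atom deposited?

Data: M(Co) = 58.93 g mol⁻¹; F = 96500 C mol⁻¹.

2

Q = I·t = 8.030 A × 446.00 s = 3581 C, so n(e⁻) = 3581/96500 = 0.03711 mol.
n(Co) deposited = 1.09 / 58.93 = 0.01850 mol.
Electrons per atom = n(e⁻)/n(Co) = 0.03711 / 0.01850 = 2.01 ≈ 2, so the ion is Co²⁺.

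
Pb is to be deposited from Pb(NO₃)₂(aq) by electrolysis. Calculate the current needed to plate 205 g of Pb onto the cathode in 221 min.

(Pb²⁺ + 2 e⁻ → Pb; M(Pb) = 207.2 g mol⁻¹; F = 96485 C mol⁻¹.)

14.4 A

n(Pb) = 205 / 207.2 = 0.9894 mol.
n(e⁻) = 2 × 0.9894 = 1.979 mol.
Q = n(e⁻)·F = 1.979 × 96485 = 190900 C.
I = Q/t = 190900 / 13260 s = 14.4 A.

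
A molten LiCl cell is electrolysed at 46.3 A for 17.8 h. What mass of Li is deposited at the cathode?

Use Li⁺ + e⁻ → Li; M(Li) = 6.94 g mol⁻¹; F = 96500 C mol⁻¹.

213 g

Q = I·t = 46.30 A × 64080 s = 2967000 C.
n(e⁻) = Q/F = 2967000 / 96500 = 30.75 mol.
Li⁺ + e⁻ → Li, so n(Li) = n(e⁻)/1 = 30.75 mol.
m = n·M = 30.75 × 6.94 = 213 g.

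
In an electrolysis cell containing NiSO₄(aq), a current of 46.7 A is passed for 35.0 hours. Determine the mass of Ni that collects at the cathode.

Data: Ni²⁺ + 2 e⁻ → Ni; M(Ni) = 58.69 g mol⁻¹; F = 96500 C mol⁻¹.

Q = I·t = 46.70 A × 126000 s = 5884000 C.
n(e⁻) = Q/F = 5884000 / 96500 = 60.98 mol.
Ni²⁺ + 2 e⁻ → Ni, so n(Ni) = n(e⁻)/2 = 30.49 mol.
m = n·M = 30.49 × 58.69 = 1790 g.

1790 g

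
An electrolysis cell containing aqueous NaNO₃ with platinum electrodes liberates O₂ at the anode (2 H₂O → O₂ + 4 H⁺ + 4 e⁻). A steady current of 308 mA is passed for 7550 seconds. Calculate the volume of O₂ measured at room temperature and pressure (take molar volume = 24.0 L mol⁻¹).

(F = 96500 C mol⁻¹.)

Q = I·t = 0.3080 A × 7550.0 s = 2325 C.
n(e⁻) = Q/F = 2325 / 96500 = 0.02410 mol.
4 electrons are transferred per O₂ molecule, so n(O₂) = 0.02410 / 4 = 0.006024 mol.
V = n × V_m = 0.006024 × 24.0 = 0.145 L.

0.145 L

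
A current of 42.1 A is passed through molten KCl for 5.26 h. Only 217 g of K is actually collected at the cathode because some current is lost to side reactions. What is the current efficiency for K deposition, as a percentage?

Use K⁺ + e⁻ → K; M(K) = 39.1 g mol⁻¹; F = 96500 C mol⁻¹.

Q = I·t = 42.10 × 18936 = 797200 C; n(e⁻) = 797200/96500 = 8.261 mol.
Theoretical n(K) = n(e⁻)/1 = 8.261 mol, i.e. m_theo = 8.261 × 39.1 = 323.0 g.
Efficiency = m_actual / m_theo = 217 / 323.0 = 67.2 %.

67.2 %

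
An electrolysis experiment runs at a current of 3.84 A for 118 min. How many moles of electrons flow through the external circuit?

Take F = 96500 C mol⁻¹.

Q = I·t = 3.840 A × 7080.0 s = 27190 C.
n(e⁻) = Q/F = 27190 / 96500 = 0.282 mol.

0.282 mol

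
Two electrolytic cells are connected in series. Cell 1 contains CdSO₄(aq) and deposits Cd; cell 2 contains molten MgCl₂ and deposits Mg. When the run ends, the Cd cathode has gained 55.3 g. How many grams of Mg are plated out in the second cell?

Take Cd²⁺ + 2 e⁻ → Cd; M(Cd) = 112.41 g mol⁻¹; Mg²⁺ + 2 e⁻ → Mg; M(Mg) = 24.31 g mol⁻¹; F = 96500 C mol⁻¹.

n(Cd) = 55.3 / 112.41 = 0.4919 mol.
Since Cd²⁺ + 2 e⁻ → Cd, n(e⁻) passed = 2 × 0.4919 = 0.9839 mol.
Cells in series carry the same charge, so the same 0.9839 mol of electrons passes through cell 2.
Mg²⁺ + 2 e⁻ → Mg, so n(Mg) = 0.9839 / 2 = 0.4919 mol.
m(Mg) = 0.4919 × 24.31 = 12.0 g.

12.0 g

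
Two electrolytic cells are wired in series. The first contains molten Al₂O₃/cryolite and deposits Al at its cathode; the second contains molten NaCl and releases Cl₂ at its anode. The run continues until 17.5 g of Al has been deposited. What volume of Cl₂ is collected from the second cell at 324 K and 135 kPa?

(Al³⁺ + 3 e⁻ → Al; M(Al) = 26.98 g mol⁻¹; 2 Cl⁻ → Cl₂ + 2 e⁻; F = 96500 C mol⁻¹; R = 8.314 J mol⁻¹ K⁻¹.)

n(Al) = 17.5 / 26.98 = 0.6486 mol, so n(e⁻) = 3 × 0.6486 = 1.946 mol.
The cells are in series, so the same 1.946 mol of electrons passes through the second cell.
2 Cl⁻ → Cl₂ + 2 e⁻ — 2 mol e⁻ per mol Cl₂, so n(Cl₂) = 1.946/2 = 0.9729 mol.
V = nRT/P = (0.9729 × 8.314 × 324) / (135 × 10³) = 0.0194 m³ = 19.4 L.

19.4 L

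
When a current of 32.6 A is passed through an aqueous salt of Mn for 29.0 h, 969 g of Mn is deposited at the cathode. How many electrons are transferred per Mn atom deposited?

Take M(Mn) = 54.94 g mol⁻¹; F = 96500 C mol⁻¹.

2

Q = I·t = 32.60 A × 104400 s = 3403000 C, so n(e⁻) = 3403000/96500 = 35.27 mol.
n(Mn) deposited = 969 / 54.94 = 17.64 mol.
Electrons per atom = n(e⁻)/n(Mn) = 35.27 / 17.64 = 2.00 ≈ 2, so the ion is Mn²⁺.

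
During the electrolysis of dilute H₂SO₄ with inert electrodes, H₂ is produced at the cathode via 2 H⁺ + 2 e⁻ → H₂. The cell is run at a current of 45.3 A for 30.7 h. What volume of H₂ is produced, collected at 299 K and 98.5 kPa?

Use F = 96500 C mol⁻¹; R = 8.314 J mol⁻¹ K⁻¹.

Q = I·t = 45.30 A × 110520 s = 5007000 C.
n(e⁻) = Q/F = 5007000 / 96500 = 51.88 mol.
2 electrons are transferred per H₂ molecule, so n(H₂) = 51.88 / 2 = 25.94 mol.
V = nRT/P = (25.94 × 8.314 × 299) / (98.5 × 10³ Pa) = 0.655 m³ = 655 L.

655 L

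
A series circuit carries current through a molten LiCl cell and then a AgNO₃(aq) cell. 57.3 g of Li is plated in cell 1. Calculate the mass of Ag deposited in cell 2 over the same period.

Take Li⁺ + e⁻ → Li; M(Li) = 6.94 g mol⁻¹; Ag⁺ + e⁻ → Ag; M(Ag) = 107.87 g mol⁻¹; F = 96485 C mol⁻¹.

891 g

n(Li) = 57.3 / 6.94 = 8.256 mol.
Since Li⁺ + e⁻ → Li, n(e⁻) passed = 1 × 8.256 = 8.256 mol.
Cells in series carry the same charge, so the same 8.256 mol of electrons passes through cell 2.
Ag⁺ + e⁻ → Ag, so n(Ag) = 8.256 / 1 = 8.256 mol.
m(Ag) = 8.256 × 107.87 = 891 g.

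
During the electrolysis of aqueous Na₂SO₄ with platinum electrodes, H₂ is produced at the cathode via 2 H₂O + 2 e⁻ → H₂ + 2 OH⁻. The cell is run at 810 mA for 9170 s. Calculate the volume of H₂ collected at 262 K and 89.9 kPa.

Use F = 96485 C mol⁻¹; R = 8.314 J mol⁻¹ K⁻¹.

0.933 L

Q = I·t = 0.8100 A × 9170.0 s = 7428 C.
n(e⁻) = Q/F = 7428 / 96485 = 0.07698 mol.
2 electrons are transferred per H₂ molecule, so n(H₂) = 0.07698 / 2 = 0.03849 mol.
V = nRT/P = (0.03849 × 8.314 × 262) / (89.9 × 10³ Pa) = 9.33 × 10⁻⁴ m³ = 0.933 L.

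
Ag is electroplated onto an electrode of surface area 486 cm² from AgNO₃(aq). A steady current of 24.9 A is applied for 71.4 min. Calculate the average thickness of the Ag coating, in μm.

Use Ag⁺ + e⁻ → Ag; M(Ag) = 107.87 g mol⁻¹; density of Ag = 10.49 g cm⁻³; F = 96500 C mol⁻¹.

Q = I·t = 24.90 × 4284.0 = 106700 C; n(e⁻) = 1.105 mol.
n(Ag) = n(e⁻)/1 = 1.105 mol, so m = 1.105 × 107.87 = 119.2 g.
Volume = m/ρ = 119.2 / 10.49 = 11.37 cm³.
Thickness = V/A = 11.37 / 486 = 0.0234 cm = 234 μm.

234 μm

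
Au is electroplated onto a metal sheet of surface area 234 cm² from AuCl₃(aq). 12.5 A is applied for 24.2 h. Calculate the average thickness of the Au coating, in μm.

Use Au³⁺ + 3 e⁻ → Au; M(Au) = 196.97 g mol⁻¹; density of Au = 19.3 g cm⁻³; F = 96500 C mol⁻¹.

1640 μm

Q = I·t = 12.50 × 87120 = 1089000 C; n(e⁻) = 11.28 mol.
n(Au) = n(e⁻)/3 = 3.762 mol, so m = 3.762 × 196.97 = 740.9 g.
Volume = m/ρ = 740.9 / 19.3 = 38.39 cm³.
Thickness = V/A = 38.39 / 234 = 0.164 cm = 1640 μm.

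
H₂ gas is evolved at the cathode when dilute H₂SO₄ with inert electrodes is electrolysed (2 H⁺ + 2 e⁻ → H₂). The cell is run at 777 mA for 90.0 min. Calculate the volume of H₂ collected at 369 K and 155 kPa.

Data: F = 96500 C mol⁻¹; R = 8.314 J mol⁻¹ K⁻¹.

0.430 L

Q = I·t = 0.7770 A × 5400.0 s = 4196 C.
n(e⁻) = Q/F = 4196 / 96500 = 0.04348 mol.
2 electrons are transferred per H₂ molecule, so n(H₂) = 0.04348 / 2 = 0.02174 mol.
V = nRT/P = (0.02174 × 8.314 × 369) / (155 × 10³ Pa) = 4.30 × 10⁻⁴ m³ = 0.430 L.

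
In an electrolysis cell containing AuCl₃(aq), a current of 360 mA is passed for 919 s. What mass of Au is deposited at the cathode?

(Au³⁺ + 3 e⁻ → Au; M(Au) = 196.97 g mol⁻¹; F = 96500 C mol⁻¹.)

0.225 g

Q = I·t = 0.3600 A × 919.00 s = 330.8 C.
n(e⁻) = Q/F = 330.8 / 96500 = 0.003428 mol.
Au³⁺ + 3 e⁻ → Au, so n(Au) = n(e⁻)/3 = 0.001143 mol.
m = n·M = 0.001143 × 196.97 = 0.225 g.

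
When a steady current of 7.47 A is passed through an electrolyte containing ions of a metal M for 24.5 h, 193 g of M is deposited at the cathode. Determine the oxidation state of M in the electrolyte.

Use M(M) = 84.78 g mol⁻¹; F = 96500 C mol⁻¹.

Q = I·t = 7.470 A × 88200 s = 658900 C, so n(e⁻) = 658900/96500 = 6.828 mol.
n(M) deposited = 193 / 84.78 = 2.276 mol.
Electrons per atom = n(e⁻)/n(M) = 6.828 / 2.276 = 3.00 ≈ 3, so the ion is M³⁺.

+3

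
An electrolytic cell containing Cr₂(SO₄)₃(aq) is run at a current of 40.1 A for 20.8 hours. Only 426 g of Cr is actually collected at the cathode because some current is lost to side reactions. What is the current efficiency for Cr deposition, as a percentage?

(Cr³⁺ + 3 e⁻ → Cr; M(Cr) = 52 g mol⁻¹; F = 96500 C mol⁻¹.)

79.0 %

Q = I·t = 40.10 × 74880 = 3003000 C; n(e⁻) = 3003000/96500 = 31.12 mol.
Theoretical n(Cr) = n(e⁻)/3 = 10.37 mol, i.e. m_theo = 10.37 × 52 = 539.3 g.
Efficiency = m_actual / m_theo = 426 / 539.3 = 79.0 %.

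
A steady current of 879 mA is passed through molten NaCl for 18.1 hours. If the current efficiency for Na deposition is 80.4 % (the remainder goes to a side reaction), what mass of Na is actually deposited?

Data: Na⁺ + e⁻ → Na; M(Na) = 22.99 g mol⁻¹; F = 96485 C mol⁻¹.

11.0 g

Q = I·t = 0.8790 × 65160 = 57280 C.
n(e⁻) = 57280/96485 = 0.5936 mol; theoretically n(Na) = 0.5936/1 = 0.5936 mol, m_theo = 13.65 g.
At 80.4 % efficiency, m_actual = 0.804 × 13.65 = 11.0 g.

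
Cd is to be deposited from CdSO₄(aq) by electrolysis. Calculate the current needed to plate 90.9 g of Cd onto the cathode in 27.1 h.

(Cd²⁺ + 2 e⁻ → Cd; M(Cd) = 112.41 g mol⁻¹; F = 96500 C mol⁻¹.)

n(Cd) = 90.9 / 112.41 = 0.8086 mol.
n(e⁻) = 2 × 0.8086 = 1.617 mol.
Q = n(e⁻)·F = 1.617 × 96500 = 156100 C.
I = Q/t = 156100 / 97560 s = 1.60 A.

1.60 A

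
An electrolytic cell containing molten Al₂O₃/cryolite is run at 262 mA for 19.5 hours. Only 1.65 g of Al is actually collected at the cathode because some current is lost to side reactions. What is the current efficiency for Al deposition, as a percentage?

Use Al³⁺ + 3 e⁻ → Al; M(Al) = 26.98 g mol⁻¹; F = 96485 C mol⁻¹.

Q = I·t = 0.2620 × 70200 = 18390 C; n(e⁻) = 18390/96485 = 0.1906 mol.
Theoretical n(Al) = n(e⁻)/3 = 0.06354 mol, i.e. m_theo = 0.06354 × 26.98 = 1.714 g.
Efficiency = m_actual / m_theo = 1.65 / 1.714 = 96.2 %.

96.2 %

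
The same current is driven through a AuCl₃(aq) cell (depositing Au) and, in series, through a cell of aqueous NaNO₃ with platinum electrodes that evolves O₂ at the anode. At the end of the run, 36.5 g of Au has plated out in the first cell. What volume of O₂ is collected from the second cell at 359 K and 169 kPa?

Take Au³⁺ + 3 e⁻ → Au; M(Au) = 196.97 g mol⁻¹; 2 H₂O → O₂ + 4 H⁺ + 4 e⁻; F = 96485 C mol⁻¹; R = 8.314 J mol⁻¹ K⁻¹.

n(Au) = 36.5 / 196.97 = 0.1853 mol, so n(e⁻) = 3 × 0.1853 = 0.5559 mol.
The cells are in series, so the same 0.5559 mol of electrons passes through the second cell.
2 H₂O → O₂ + 4 H⁺ + 4 e⁻ — 4 mol e⁻ per mol O₂, so n(O₂) = 0.5559/4 = 0.1390 mol.
V = nRT/P = (0.1390 × 8.314 × 359) / (169 × 10³) = 0.00245 m³ = 2.45 L.

2.45 L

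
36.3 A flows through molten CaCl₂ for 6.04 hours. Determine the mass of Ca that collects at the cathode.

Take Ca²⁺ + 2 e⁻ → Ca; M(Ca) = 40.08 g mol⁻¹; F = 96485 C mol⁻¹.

164 g

Q = I·t = 36.30 A × 21744 s = 789300 C.
n(e⁻) = Q/F = 789300 / 96485 = 8.181 mol.
Ca²⁺ + 2 e⁻ → Ca, so n(Ca) = n(e⁻)/2 = 4.090 mol.
m = n·M = 4.090 × 40.08 = 164 g.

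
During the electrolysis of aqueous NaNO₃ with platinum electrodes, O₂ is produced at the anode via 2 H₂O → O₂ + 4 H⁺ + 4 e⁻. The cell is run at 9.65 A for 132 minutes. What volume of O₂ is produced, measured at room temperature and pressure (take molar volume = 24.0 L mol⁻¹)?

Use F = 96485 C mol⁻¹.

Q = I·t = 9.650 A × 7920.0 s = 76430 C.
n(e⁻) = Q/F = 76430 / 96485 = 0.7921 mol.
4 electrons are transferred per O₂ molecule, so n(O₂) = 0.7921 / 4 = 0.1980 mol.
V = n × V_m = 0.1980 × 24.0 = 4.75 L.

4.75 L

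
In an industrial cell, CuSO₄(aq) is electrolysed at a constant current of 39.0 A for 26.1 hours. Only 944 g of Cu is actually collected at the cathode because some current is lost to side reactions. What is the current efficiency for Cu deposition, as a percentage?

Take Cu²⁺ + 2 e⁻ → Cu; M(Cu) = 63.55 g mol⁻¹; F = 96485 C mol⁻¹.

Q = I·t = 39.00 × 93960 = 3664000 C; n(e⁻) = 3664000/96485 = 37.98 mol.
Theoretical n(Cu) = n(e⁻)/2 = 18.99 mol, i.e. m_theo = 18.99 × 63.55 = 1207 g.
Efficiency = m_actual / m_theo = 944 / 1207 = 78.2 %.

78.2 %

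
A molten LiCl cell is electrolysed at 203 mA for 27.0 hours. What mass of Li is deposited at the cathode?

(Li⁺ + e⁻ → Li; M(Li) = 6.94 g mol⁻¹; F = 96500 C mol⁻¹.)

Q = I·t = 0.2030 A × 97200 s = 19730 C.
n(e⁻) = Q/F = 19730 / 96500 = 0.2045 mol.
Li⁺ + e⁻ → Li, so n(Li) = n(e⁻)/1 = 0.2045 mol.
m = n·M = 0.2045 × 6.94 = 1.42 g.

1.42 g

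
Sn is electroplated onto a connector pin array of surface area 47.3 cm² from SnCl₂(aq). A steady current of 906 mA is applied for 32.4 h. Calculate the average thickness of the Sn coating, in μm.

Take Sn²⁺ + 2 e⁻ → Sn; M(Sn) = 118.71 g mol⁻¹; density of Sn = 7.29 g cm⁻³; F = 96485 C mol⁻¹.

Q = I·t = 0.9060 × 116640 = 105700 C; n(e⁻) = 1.095 mol.
n(Sn) = n(e⁻)/2 = 0.5476 mol, so m = 0.5476 × 118.71 = 65.01 g.
Volume = m/ρ = 65.01 / 7.29 = 8.918 cm³.
Thickness = V/A = 8.918 / 47.3 = 0.189 cm = 1890 μm.

1890 μm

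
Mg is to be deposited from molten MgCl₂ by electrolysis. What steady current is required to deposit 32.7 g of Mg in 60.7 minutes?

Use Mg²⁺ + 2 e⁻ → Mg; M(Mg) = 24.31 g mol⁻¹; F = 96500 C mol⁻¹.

n(Mg) = 32.7 / 24.31 = 1.345 mol.
n(e⁻) = 2 × 1.345 = 2.690 mol.
Q = n(e⁻)·F = 2.690 × 96500 = 259600 C.
I = Q/t = 259600 / 3642.0 s = 71.3 A.

71.3 A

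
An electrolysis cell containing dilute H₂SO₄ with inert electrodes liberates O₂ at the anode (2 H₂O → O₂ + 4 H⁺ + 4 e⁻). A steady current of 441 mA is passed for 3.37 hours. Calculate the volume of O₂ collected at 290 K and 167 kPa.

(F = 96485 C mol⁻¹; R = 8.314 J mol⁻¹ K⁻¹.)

0.200 L

Q = I·t = 0.4410 A × 12132 s = 5350 C.
n(e⁻) = Q/F = 5350 / 96485 = 0.05545 mol.
4 electrons are transferred per O₂ molecule, so n(O₂) = 0.05545 / 4 = 0.01386 mol.
V = nRT/P = (0.01386 × 8.314 × 290) / (167 × 10³ Pa) = 2.00 × 10⁻⁴ m³ = 0.200 L.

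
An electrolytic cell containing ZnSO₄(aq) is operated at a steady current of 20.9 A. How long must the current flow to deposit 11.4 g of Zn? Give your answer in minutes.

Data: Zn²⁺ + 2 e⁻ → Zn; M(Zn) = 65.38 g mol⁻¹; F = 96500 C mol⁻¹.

26.8 min

n(Zn) = m/M = 11.4 / 65.38 = 0.1744 mol.
Each Zn atom requires 2 electrons, so n(e⁻) = 2 × 0.1744 = 0.3487 mol.
Q = n(e⁻)·F = 0.3487 × 96500 = 33650 C.
t = Q/I = 33650 / 20.90 A = 1610 s = 26.8 min.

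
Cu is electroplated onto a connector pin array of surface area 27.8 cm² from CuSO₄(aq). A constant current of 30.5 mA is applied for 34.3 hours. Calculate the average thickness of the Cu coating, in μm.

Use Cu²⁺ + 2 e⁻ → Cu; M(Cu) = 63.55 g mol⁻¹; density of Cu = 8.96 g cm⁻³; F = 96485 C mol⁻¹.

49.8 μm

Q = I·t = 0.03050 × 123480 = 3766 C; n(e⁻) = 0.03903 mol.
n(Cu) = n(e⁻)/2 = 0.01952 mol, so m = 0.01952 × 63.55 = 1.240 g.
Volume = m/ρ = 1.240 / 8.96 = 0.1384 cm³.
Thickness = V/A = 0.1384 / 27.8 = 0.00498 cm = 49.8 μm.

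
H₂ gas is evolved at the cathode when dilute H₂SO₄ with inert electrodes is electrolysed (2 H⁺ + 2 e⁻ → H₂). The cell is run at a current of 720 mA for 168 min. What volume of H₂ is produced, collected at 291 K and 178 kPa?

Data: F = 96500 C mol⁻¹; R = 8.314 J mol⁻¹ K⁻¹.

Q = I·t = 0.7200 A × 10080 s = 7258 C.
n(e⁻) = Q/F = 7258 / 96500 = 0.07521 mol.
2 electrons are transferred per H₂ molecule, so n(H₂) = 0.07521 / 2 = 0.03760 mol.
V = nRT/P = (0.03760 × 8.314 × 291) / (178 × 10³ Pa) = 5.11 × 10⁻⁴ m³ = 0.511 L.

0.511 L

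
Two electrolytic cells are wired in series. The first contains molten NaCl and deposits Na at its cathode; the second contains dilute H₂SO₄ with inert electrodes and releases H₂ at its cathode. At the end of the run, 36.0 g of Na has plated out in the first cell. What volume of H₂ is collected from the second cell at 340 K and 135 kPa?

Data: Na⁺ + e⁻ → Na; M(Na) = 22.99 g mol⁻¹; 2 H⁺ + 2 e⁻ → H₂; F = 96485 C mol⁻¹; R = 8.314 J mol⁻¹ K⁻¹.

n(Na) = 36.0 / 22.99 = 1.566 mol, so n(e⁻) = 1 × 1.566 = 1.566 mol.
The cells are in series, so the same 1.566 mol of electrons passes through the second cell.
2 H⁺ + 2 e⁻ → H₂ — 2 mol e⁻ per mol H₂, so n(H₂) = 1.566/2 = 0.7829 mol.
V = nRT/P = (0.7829 × 8.314 × 340) / (135 × 10³) = 0.0164 m³ = 16.4 L.

16.4 L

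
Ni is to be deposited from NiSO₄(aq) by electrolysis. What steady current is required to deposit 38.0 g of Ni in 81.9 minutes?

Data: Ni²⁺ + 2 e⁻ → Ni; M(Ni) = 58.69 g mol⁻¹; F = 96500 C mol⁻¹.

25.4 A

n(Ni) = 38.0 / 58.69 = 0.6475 mol.
n(e⁻) = 2 × 0.6475 = 1.295 mol.
Q = n(e⁻)·F = 1.295 × 96500 = 125000 C.
I = Q/t = 125000 / 4914.0 s = 25.4 A.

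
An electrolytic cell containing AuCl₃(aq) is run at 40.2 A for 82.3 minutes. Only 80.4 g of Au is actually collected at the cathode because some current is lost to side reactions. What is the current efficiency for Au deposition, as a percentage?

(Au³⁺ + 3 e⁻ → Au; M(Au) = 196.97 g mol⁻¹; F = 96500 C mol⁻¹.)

Q = I·t = 40.20 × 4938.0 = 198500 C; n(e⁻) = 198500/96500 = 2.057 mol.
Theoretical n(Au) = n(e⁻)/3 = 0.6857 mol, i.e. m_theo = 0.6857 × 196.97 = 135.1 g.
Efficiency = m_actual / m_theo = 80.4 / 135.1 = 59.5 %.

59.5 %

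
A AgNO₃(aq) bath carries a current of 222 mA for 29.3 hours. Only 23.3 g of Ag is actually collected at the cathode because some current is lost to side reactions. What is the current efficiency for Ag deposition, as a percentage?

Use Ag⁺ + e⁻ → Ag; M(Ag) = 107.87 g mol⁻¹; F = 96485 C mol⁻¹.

Q = I·t = 0.2220 × 105480 = 23420 C; n(e⁻) = 23420/96485 = 0.2427 mol.
Theoretical n(Ag) = n(e⁻)/1 = 0.2427 mol, i.e. m_theo = 0.2427 × 107.87 = 26.18 g.
Efficiency = m_actual / m_theo = 23.3 / 26.18 = 89.0 %.

89.0 %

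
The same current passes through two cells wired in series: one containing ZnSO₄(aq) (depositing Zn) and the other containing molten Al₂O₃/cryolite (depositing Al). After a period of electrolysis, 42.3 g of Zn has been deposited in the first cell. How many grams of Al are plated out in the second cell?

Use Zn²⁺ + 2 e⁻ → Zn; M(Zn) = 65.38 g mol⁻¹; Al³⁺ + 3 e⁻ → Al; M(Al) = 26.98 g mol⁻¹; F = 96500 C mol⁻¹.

11.6 g

n(Zn) = 42.3 / 65.38 = 0.6470 mol.
Since Zn²⁺ + 2 e⁻ → Zn, n(e⁻) passed = 2 × 0.6470 = 1.294 mol.
Cells in series carry the same charge, so the same 1.294 mol of electrons passes through cell 2.
Al³⁺ + 3 e⁻ → Al, so n(Al) = 1.294 / 3 = 0.4313 mol.
m(Al) = 0.4313 × 26.98 = 11.6 g.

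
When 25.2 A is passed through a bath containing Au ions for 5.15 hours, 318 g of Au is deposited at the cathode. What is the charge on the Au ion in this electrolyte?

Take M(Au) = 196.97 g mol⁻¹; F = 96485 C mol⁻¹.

Q = I·t = 25.20 A × 18540 s = 467200 C, so n(e⁻) = 467200/96485 = 4.842 mol.
n(Au) deposited = 318 / 196.97 = 1.614 mol.
Electrons per atom = n(e⁻)/n(Au) = 4.842 / 1.614 = 3.00 ≈ 3, so the ion is Au³⁺.

+3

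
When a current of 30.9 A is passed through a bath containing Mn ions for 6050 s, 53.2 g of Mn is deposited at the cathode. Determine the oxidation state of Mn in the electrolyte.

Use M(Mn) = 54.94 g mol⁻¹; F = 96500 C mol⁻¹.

+2

Q = I·t = 30.90 A × 6050.0 s = 186900 C, so n(e⁻) = 186900/96500 = 1.937 mol.
n(Mn) deposited = 53.2 / 54.94 = 0.9683 mol.
Electrons per atom = n(e⁻)/n(Mn) = 1.937 / 0.9683 = 2.00 ≈ 2, so the ion is Mn²⁺.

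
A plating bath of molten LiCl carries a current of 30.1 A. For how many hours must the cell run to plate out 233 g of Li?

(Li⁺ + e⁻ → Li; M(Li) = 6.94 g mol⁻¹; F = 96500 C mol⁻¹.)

29.9 h

n(Li) = m/M = 233 / 6.94 = 33.57 mol.
Each Li atom requires 1 electron, so n(e⁻) = 1 × 33.57 = 33.57 mol.
Q = n(e⁻)·F = 33.57 × 96500 = 3240000 C.
t = Q/I = 3240000 / 30.10 A = 107600 s = 29.9 h.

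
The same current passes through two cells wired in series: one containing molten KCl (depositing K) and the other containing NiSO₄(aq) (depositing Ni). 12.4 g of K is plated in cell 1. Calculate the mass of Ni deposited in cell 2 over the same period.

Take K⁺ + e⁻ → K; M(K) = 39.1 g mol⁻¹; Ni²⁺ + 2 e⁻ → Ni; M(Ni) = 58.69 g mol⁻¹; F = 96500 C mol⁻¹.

n(K) = 12.4 / 39.1 = 0.3171 mol.
Since K⁺ + e⁻ → K, n(e⁻) passed = 1 × 0.3171 = 0.3171 mol.
Cells in series carry the same charge, so the same 0.3171 mol of electrons passes through cell 2.
Ni²⁺ + 2 e⁻ → Ni, so n(Ni) = 0.3171 / 2 = 0.1586 mol.
m(Ni) = 0.1586 × 58.69 = 9.31 g.

9.31 g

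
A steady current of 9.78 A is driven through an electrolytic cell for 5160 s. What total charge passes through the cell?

Q = I·t = 9.780 A × 5160.0 s = 50500 C.

50500 C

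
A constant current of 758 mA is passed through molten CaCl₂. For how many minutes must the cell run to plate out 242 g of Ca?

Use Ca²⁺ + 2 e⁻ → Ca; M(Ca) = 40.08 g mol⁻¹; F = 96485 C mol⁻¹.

25600 min

n(Ca) = m/M = 242 / 40.08 = 6.038 mol.
Each Ca atom requires 2 electrons, so n(e⁻) = 2 × 6.038 = 12.08 mol.
Q = n(e⁻)·F = 12.08 × 96485 = 1165000 C.
t = Q/I = 1165000 / 0.7580 A = 1537000 s = 25600 min.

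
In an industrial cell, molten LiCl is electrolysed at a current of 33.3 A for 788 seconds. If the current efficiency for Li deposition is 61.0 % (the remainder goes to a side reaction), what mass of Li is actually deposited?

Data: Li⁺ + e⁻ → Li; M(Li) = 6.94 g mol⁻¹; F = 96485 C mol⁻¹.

1.15 g

Q = I·t = 33.30 × 788.00 = 26240 C.
n(e⁻) = 26240/96485 = 0.2720 mol; theoretically n(Li) = 0.2720/1 = 0.2720 mol, m_theo = 1.887 g.
At 61.0 % efficiency, m_actual = 0.610 × 1.887 = 1.15 g.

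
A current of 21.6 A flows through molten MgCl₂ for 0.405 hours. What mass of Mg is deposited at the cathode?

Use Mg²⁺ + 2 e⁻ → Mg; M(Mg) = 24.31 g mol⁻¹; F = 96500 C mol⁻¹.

3.97 g

Q = I·t = 21.60 A × 1458.0 s = 31490 C.
n(e⁻) = Q/F = 31490 / 96500 = 0.3264 mol.
Mg²⁺ + 2 e⁻ → Mg, so n(Mg) = n(e⁻)/2 = 0.1632 mol.
m = n·M = 0.1632 × 24.31 = 3.97 g.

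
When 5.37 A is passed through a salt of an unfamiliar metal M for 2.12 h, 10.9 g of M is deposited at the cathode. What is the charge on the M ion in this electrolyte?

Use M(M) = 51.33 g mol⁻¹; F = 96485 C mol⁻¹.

+2

Q = I·t = 5.370 A × 7632.0 s = 40980 C, so n(e⁻) = 40980/96485 = 0.4248 mol.
n(M) deposited = 10.9 / 51.33 = 0.2124 mol.
Electrons per atom = n(e⁻)/n(M) = 0.4248 / 0.2124 = 2.00 ≈ 2, so the ion is M²⁺.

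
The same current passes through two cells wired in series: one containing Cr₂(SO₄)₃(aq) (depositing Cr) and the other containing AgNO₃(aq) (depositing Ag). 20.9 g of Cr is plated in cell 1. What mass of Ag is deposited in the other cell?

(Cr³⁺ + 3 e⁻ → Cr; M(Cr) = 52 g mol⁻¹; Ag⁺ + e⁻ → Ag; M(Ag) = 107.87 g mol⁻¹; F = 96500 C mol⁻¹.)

n(Cr) = 20.9 / 52 = 0.4019 mol.
Since Cr³⁺ + 3 e⁻ → Cr, n(e⁻) passed = 3 × 0.4019 = 1.206 mol.
Cells in series carry the same charge, so the same 1.206 mol of electrons passes through cell 2.
Ag⁺ + e⁻ → Ag, so n(Ag) = 1.206 / 1 = 1.206 mol.
m(Ag) = 1.206 × 107.87 = 130 g.

130 g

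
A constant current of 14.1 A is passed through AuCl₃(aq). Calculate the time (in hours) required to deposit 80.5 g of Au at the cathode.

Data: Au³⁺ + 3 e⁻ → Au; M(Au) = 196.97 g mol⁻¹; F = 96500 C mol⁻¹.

n(Au) = m/M = 80.5 / 196.97 = 0.4087 mol.
Each Au atom requires 3 electrons, so n(e⁻) = 3 × 0.4087 = 1.226 mol.
Q = n(e⁻)·F = 1.226 × 96500 = 118300 C.
t = Q/I = 118300 / 14.10 A = 8391 s = 2.33 h.

2.33 h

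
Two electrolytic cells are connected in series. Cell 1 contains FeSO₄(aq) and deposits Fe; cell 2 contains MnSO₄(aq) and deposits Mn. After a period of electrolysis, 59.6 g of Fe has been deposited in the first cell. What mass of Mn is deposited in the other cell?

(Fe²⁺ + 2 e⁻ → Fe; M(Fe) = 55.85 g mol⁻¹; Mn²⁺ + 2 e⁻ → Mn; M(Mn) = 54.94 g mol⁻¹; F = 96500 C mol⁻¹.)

n(Fe) = 59.6 / 55.85 = 1.067 mol.
Since Fe²⁺ + 2 e⁻ → Fe, n(e⁻) passed = 2 × 1.067 = 2.134 mol.
Cells in series carry the same charge, so the same 2.134 mol of electrons passes through cell 2.
Mn²⁺ + 2 e⁻ → Mn, so n(Mn) = 2.134 / 2 = 1.067 mol.
m(Mn) = 1.067 × 54.94 = 58.6 g.

58.6 g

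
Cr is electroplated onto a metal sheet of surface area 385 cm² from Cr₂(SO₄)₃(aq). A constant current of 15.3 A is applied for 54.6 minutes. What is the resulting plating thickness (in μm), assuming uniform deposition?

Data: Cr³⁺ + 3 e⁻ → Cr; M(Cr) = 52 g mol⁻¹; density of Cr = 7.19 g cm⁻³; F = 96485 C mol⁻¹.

32.5 μm

Q = I·t = 15.30 × 3276.0 = 50120 C; n(e⁻) = 0.5195 mol.
n(Cr) = n(e⁻)/3 = 0.1732 mol, so m = 0.1732 × 52 = 9.004 g.
Volume = m/ρ = 9.004 / 7.19 = 1.252 cm³.
Thickness = V/A = 1.252 / 385 = 0.00325 cm = 32.5 μm.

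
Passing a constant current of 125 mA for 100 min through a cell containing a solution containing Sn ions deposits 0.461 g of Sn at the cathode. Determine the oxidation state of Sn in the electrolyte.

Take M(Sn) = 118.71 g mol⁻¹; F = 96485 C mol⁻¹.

+2

Q = I·t = 0.1250 A × 6000.0 s = 750.0 C, so n(e⁻) = 750.0/96485 = 0.007773 mol.
n(Sn) deposited = 0.461 / 118.71 = 0.003883 mol.
Electrons per atom = n(e⁻)/n(Sn) = 0.007773 / 0.003883 = 2.00 ≈ 2, so the ion is Sn²⁺.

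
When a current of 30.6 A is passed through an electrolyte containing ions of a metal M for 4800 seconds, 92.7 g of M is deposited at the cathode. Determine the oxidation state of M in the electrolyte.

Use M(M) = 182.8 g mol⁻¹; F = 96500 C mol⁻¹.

Q = I·t = 30.60 A × 4800.0 s = 146900 C, so n(e⁻) = 146900/96500 = 1.522 mol.
n(M) deposited = 92.7 / 182.8 = 0.5071 mol.
Electrons per atom = n(e⁻)/n(M) = 1.522 / 0.5071 = 3.00 ≈ 3, so the ion is M³⁺.

+3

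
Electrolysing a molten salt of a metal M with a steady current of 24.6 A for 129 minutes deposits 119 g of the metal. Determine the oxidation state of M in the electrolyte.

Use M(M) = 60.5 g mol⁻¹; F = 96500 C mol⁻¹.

Q = I·t = 24.60 A × 7740.0 s = 190400 C, so n(e⁻) = 190400/96500 = 1.973 mol.
n(M) deposited = 119 / 60.5 = 1.967 mol.
Electrons per atom = n(e⁻)/n(M) = 1.973 / 1.967 = 1.00 ≈ 1, so the ion is M⁺.

+1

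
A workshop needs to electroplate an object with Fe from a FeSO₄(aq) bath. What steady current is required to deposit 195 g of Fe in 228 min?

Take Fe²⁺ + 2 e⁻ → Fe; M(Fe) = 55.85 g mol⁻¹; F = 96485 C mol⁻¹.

n(Fe) = 195 / 55.85 = 3.491 mol.
n(e⁻) = 2 × 3.491 = 6.983 mol.
Q = n(e⁻)·F = 6.983 × 96485 = 673800 C.
I = Q/t = 673800 / 13680 s = 49.3 A.

49.3 A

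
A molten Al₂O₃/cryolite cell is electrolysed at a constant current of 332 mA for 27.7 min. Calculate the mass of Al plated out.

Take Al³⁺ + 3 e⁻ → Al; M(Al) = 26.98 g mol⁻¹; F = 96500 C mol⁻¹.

0.0514 g

Q = I·t = 0.3320 A × 1662.0 s = 551.8 C.
n(e⁻) = Q/F = 551.8 / 96500 = 0.005718 mol.
Al³⁺ + 3 e⁻ → Al, so n(Al) = n(e⁻)/3 = 0.001906 mol.
m = n·M = 0.001906 × 26.98 = 0.0514 g.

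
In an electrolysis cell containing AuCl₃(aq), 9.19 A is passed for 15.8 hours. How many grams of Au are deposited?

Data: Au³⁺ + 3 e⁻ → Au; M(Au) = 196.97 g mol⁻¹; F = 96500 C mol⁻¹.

356 g

Q = I·t = 9.190 A × 56880 s = 522700 C.
n(e⁻) = Q/F = 522700 / 96500 = 5.417 mol.
Au³⁺ + 3 e⁻ → Au, so n(Au) = n(e⁻)/3 = 1.806 mol.
m = n·M = 1.806 × 196.97 = 356 g.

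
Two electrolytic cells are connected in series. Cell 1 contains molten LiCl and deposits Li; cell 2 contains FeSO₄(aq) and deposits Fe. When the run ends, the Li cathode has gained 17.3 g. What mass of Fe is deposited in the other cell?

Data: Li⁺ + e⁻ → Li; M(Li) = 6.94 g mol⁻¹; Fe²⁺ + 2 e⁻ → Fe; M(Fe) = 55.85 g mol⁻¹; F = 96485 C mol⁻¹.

69.6 g

n(Li) = 17.3 / 6.94 = 2.493 mol.
Since Li⁺ + e⁻ → Li, n(e⁻) passed = 1 × 2.493 = 2.493 mol.
Cells in series carry the same charge, so the same 2.493 mol of electrons passes through cell 2.
Fe²⁺ + 2 e⁻ → Fe, so n(Fe) = 2.493 / 2 = 1.246 mol.
m(Fe) = 1.246 × 55.85 = 69.6 g.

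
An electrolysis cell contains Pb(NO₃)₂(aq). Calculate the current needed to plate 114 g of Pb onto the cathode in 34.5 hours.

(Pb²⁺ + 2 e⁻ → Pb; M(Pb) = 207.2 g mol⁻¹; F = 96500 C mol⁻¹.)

0.855 A

n(Pb) = 114 / 207.2 = 0.5502 mol.
n(e⁻) = 2 × 0.5502 = 1.100 mol.
Q = n(e⁻)·F = 1.100 × 96500 = 106200 C.
I = Q/t = 106200 / 124200 s = 0.855 A.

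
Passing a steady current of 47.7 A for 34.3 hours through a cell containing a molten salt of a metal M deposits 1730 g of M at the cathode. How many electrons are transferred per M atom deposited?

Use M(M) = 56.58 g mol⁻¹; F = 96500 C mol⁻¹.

Q = I·t = 47.70 A × 123480 s = 5890000 C, so n(e⁻) = 5890000/96500 = 61.04 mol.
n(M) deposited = 1730 / 56.58 = 30.58 mol.
Electrons per atom = n(e⁻)/n(M) = 61.04 / 30.58 = 2.00 ≈ 2, so the ion is M²⁺.

2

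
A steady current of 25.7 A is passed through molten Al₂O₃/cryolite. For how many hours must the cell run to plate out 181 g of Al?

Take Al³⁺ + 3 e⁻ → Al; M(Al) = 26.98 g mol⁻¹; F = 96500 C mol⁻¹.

n(Al) = m/M = 181 / 26.98 = 6.709 mol.
Each Al atom requires 3 electrons, so n(e⁻) = 3 × 6.709 = 20.13 mol.
Q = n(e⁻)·F = 20.13 × 96500 = 1942000 C.
t = Q/I = 1942000 / 25.70 A = 75570 s = 21.0 h.

21.0 h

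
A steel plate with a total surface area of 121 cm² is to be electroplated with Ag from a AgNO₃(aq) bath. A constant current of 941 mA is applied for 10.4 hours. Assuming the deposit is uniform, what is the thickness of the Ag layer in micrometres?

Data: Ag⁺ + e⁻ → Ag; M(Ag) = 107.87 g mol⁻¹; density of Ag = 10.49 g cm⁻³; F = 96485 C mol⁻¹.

Q = I·t = 0.9410 × 37440 = 35230 C; n(e⁻) = 0.3651 mol.
n(Ag) = n(e⁻)/1 = 0.3651 mol, so m = 0.3651 × 107.87 = 39.39 g.
Volume = m/ρ = 39.39 / 10.49 = 3.755 cm³.
Thickness = V/A = 3.755 / 121 = 0.0310 cm = 310 μm.

310 μm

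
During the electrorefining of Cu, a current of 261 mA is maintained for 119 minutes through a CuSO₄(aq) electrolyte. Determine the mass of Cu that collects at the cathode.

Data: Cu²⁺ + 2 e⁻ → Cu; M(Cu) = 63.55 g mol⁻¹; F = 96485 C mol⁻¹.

Q = I·t = 0.2610 A × 7140.0 s = 1864 C.
n(e⁻) = Q/F = 1864 / 96485 = 0.01931 mol.
Cu²⁺ + 2 e⁻ → Cu, so n(Cu) = n(e⁻)/2 = 0.009657 mol.
m = n·M = 0.009657 × 63.55 = 0.614 g.

0.614 g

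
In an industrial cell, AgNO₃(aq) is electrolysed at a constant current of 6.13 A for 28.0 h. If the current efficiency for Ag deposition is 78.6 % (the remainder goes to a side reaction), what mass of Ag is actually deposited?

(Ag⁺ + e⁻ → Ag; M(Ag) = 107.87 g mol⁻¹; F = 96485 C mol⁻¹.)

Q = I·t = 6.130 × 100800 = 617900 C.
n(e⁻) = 617900/96485 = 6.404 mol; theoretically n(Ag) = 6.404/1 = 6.404 mol, m_theo = 690.8 g.
At 78.6 % efficiency, m_actual = 0.786 × 690.8 = 543 g.

543 g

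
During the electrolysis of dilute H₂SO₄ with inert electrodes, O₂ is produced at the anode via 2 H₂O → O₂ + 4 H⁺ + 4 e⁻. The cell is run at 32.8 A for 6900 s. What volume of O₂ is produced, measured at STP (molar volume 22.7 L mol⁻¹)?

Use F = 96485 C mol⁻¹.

Q = I·t = 32.80 A × 6900.0 s = 226300 C.
n(e⁻) = Q/F = 226300 / 96485 = 2.346 mol.
4 electrons are transferred per O₂ molecule, so n(O₂) = 2.346 / 4 = 0.5864 mol.
V = n × V_m = 0.5864 × 22.7 = 13.3 L.

13.3 L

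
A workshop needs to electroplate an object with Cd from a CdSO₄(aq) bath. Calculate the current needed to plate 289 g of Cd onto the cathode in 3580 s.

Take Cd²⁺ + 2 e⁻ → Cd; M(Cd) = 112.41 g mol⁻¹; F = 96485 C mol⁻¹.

139 A

n(Cd) = 289 / 112.41 = 2.571 mol.
n(e⁻) = 2 × 2.571 = 5.142 mol.
Q = n(e⁻)·F = 5.142 × 96485 = 496100 C.
I = Q/t = 496100 / 3580.0 s = 139 A.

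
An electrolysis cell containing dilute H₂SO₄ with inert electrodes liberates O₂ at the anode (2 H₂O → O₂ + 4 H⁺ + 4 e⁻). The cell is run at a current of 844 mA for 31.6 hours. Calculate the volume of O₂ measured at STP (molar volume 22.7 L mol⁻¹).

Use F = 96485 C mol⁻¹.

5.65 L

Q = I·t = 0.8440 A × 113760 s = 96010 C.
n(e⁻) = Q/F = 96010 / 96485 = 0.9951 mol.
4 electrons are transferred per O₂ molecule, so n(O₂) = 0.9951 / 4 = 0.2488 mol.
V = n × V_m = 0.2488 × 22.7 = 5.65 L.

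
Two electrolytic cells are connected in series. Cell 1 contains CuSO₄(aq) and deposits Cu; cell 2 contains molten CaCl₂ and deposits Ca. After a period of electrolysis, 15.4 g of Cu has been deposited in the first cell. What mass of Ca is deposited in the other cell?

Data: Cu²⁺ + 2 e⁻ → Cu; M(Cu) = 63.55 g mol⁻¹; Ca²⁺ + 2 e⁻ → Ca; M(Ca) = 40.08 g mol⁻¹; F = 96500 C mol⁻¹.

n(Cu) = 15.4 / 63.55 = 0.2423 mol.
Since Cu²⁺ + 2 e⁻ → Cu, n(e⁻) passed = 2 × 0.2423 = 0.4847 mol.
Cells in series carry the same charge, so the same 0.4847 mol of electrons passes through cell 2.
Ca²⁺ + 2 e⁻ → Ca, so n(Ca) = 0.4847 / 2 = 0.2423 mol.
m(Ca) = 0.2423 × 40.08 = 9.71 g.

9.71 g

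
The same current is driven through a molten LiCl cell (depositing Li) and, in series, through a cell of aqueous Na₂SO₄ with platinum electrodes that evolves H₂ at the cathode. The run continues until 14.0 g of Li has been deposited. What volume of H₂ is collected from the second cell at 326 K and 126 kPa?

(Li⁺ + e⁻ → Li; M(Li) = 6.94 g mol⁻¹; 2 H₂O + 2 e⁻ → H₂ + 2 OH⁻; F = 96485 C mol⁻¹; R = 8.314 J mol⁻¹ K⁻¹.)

21.7 L

n(Li) = 14.0 / 6.94 = 2.017 mol, so n(e⁻) = 1 × 2.017 = 2.017 mol.
The cells are in series, so the same 2.017 mol of electrons passes through the second cell.
2 H₂O + 2 e⁻ → H₂ + 2 OH⁻ — 2 mol e⁻ per mol H₂, so n(H₂) = 2.017/2 = 1.009 mol.
V = nRT/P = (1.009 × 8.314 × 326) / (126 × 10³) = 0.0217 m³ = 21.7 L.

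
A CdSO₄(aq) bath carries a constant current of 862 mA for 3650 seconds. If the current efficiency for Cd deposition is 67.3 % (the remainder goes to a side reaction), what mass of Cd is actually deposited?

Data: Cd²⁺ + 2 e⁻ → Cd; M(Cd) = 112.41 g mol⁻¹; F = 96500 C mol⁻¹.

Q = I·t = 0.8620 × 3650.0 = 3146 C.
n(e⁻) = 3146/96500 = 0.03260 mol; theoretically n(Cd) = 0.03260/2 = 0.01630 mol, m_theo = 1.833 g.
At 67.3 % efficiency, m_actual = 0.673 × 1.833 = 1.23 g.

1.23 g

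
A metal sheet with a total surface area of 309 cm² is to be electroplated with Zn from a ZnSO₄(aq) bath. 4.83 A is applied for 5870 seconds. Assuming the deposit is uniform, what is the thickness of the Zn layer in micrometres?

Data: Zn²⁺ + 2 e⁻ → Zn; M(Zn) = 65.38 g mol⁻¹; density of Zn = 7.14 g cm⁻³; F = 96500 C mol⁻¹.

43.5 μm

Q = I·t = 4.830 × 5870.0 = 28350 C; n(e⁻) = 0.2938 mol.
n(Zn) = n(e⁻)/2 = 0.1469 mol, so m = 0.1469 × 65.38 = 9.604 g.
Volume = m/ρ = 9.604 / 7.14 = 1.345 cm³.
Thickness = V/A = 1.345 / 309 = 0.00435 cm = 43.5 μm.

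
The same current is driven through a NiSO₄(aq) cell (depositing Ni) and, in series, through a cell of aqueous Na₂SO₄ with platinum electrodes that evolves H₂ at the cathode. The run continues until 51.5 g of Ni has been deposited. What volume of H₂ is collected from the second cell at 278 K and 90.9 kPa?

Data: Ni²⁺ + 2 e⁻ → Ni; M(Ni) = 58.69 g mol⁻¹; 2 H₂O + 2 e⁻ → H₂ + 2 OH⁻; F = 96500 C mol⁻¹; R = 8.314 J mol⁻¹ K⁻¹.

n(Ni) = 51.5 / 58.69 = 0.8775 mol, so n(e⁻) = 2 × 0.8775 = 1.755 mol.
The cells are in series, so the same 1.755 mol of electrons passes through the second cell.
2 H₂O + 2 e⁻ → H₂ + 2 OH⁻ — 2 mol e⁻ per mol H₂, so n(H₂) = 1.755/2 = 0.8775 mol.
V = nRT/P = (0.8775 × 8.314 × 278) / (90.9 × 10³) = 0.0223 m³ = 22.3 L.

22.3 L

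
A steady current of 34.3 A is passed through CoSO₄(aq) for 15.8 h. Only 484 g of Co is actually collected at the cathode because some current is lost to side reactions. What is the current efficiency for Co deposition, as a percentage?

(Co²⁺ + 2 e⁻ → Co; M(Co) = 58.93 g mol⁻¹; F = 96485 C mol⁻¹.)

81.2 %

Q = I·t = 34.30 × 56880 = 1951000 C; n(e⁻) = 1951000/96485 = 20.22 mol.
Theoretical n(Co) = n(e⁻)/2 = 10.11 mol, i.e. m_theo = 10.11 × 58.93 = 595.8 g.
Efficiency = m_actual / m_theo = 484 / 595.8 = 81.2 %.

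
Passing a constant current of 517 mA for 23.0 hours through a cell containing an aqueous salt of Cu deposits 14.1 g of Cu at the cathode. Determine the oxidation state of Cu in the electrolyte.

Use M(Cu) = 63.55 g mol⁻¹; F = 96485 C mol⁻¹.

Q = I·t = 0.5170 A × 82800 s = 42810 C, so n(e⁻) = 42810/96485 = 0.4437 mol.
n(Cu) deposited = 14.1 / 63.55 = 0.2219 mol.
Electrons per atom = n(e⁻)/n(Cu) = 0.4437 / 0.2219 = 2.00 ≈ 2, so the ion is Cu²⁺.

+2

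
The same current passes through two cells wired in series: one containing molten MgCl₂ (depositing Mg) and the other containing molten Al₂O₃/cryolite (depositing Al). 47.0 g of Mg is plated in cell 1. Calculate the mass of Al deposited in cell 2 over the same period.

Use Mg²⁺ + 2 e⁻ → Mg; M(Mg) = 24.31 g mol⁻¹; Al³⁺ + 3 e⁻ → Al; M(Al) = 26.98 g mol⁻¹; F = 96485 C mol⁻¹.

34.8 g

n(Mg) = 47.0 / 24.31 = 1.933 mol.
Since Mg²⁺ + 2 e⁻ → Mg, n(e⁻) passed = 2 × 1.933 = 3.867 mol.
Cells in series carry the same charge, so the same 3.867 mol of electrons passes through cell 2.
Al³⁺ + 3 e⁻ → Al, so n(Al) = 3.867 / 3 = 1.289 mol.
m(Al) = 1.289 × 26.98 = 34.8 g.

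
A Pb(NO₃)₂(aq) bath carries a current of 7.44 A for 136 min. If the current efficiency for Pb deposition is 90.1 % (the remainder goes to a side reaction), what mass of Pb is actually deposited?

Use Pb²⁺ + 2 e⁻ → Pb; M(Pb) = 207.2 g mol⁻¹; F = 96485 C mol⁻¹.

58.7 g

Q = I·t = 7.440 × 8160.0 = 60710 C.
n(e⁻) = 60710/96485 = 0.6292 mol; theoretically n(Pb) = 0.6292/2 = 0.3146 mol, m_theo = 65.19 g.
At 90.1 % efficiency, m_actual = 0.901 × 65.19 = 58.7 g.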